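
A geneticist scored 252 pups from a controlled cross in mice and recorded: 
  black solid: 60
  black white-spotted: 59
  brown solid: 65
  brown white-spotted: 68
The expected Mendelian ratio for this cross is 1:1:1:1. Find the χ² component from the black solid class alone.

0.143

The 1:1:1:1 ratio has 4 parts, so with N = 252 the expected counts are:
  black solid: 252 × 1/4 = 63
  black white-spotted: 252 × 1/4 = 63
  brown solid: 252 × 1/4 = 63
  brown white-spotted: 252 × 1/4 = 63
Contribution of black solid: (60 − 63)² / 63 = 0.1429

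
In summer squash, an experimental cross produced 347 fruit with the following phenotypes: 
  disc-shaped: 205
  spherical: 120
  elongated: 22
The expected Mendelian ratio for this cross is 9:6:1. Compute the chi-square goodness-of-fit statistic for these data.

The 9:6:1 ratio has 16 parts, so with N = 347 the expected counts are:
  disc-shaped: 347 × 9/16 = 195.1875
  spherical: 347 × 6/16 = 130.125
  elongated: 347 × 1/16 = 21.6875
χ² = Σ (O − E)² / E
  disc-shaped: (205 − 195.1875)² / 195.1875 = 0.4933
  spherical: (120 − 130.125)² / 130.125 = 0.7878
  elongated: (22 − 21.6875)² / 21.6875 = 0.0045
χ² = 0.4933 + 0.7878 + 0.0045 = 1.2856 ≈ 1.286

1.286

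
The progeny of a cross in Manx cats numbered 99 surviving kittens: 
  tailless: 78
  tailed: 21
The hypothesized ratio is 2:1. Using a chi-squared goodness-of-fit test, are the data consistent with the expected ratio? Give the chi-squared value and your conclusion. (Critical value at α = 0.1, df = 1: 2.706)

6.545; not consistent

Total ratio parts = 3. Expected numbers out of 99:
  tailless: 99 × 2/3 = 66
  tailed: 99 × 1/3 = 33
χ² = Σ (O − E)² / E
  tailless: (78 − 66)² / 66 = 2.1818
  tailed: (21 − 33)² / 33 = 4.3636
χ² = 2.1818 + 4.3636 = 6.5454 ≈ 6.545
Degrees of freedom = 2 − 1 = 1; critical value at α = 0.1 is 2.706.
Since 6.545 > 2.706, we reject the null hypothesis — the data do not fit the 2:1 ratio.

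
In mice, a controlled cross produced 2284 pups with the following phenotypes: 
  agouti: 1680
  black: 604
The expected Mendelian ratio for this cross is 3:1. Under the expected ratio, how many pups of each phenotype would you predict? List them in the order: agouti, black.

1713, 571

Under the 3:1 hypothesis (Σ ratio = 4, N = 2284):
  agouti: 2284 × 3/4 = 1713
  black: 2284 × 1/4 = 571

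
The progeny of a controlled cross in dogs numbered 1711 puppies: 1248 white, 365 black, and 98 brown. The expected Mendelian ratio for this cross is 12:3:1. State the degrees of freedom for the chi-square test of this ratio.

A goodness-of-fit test with 3 phenotype classes has df = 3 − 1 = 2.

2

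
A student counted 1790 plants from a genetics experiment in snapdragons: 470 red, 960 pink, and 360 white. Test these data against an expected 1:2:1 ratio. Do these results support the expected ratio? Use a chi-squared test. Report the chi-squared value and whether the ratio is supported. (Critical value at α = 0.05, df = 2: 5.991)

Total ratio parts = 4. Expected numbers out of 1790:
  red: 1790 × 1/4 = 447.5
  pink: 1790 × 2/4 = 895
  white: 1790 × 1/4 = 447.5
χ² = Σ (O − E)² / E
  red: (470 − 447.5)² / 447.5 = 1.1313
  pink: (960 − 895)² / 895 = 4.7207
  white: (360 − 447.5)² / 447.5 = 17.1089
χ² = 1.1313 + 4.7207 + 17.1089 = 22.9609 ≈ 22.961
Degrees of freedom = 3 − 1 = 2; critical value at α = 0.05 is 5.991.
Since 22.961 > 5.991, we reject the null hypothesis — the data do not fit the 1:2:1 ratio.

22.961; not consistent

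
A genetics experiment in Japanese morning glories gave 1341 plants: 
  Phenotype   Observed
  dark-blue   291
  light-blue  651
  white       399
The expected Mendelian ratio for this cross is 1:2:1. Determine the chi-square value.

Total ratio parts = 4. Expected numbers out of 1341:
  dark-blue: 1341 × 1/4 = 335.25
  light-blue: 1341 × 2/4 = 670.5
  white: 1341 × 1/4 = 335.25
χ² = Σ (O − E)² / E
  dark-blue: (291 − 335.25)² / 335.25 = 5.8406
  light-blue: (651 − 670.5)² / 670.5 = 0.5671
  white: (399 − 335.25)² / 335.25 = 12.1225
χ² = 5.8406 + 0.5671 + 12.1225 = 18.5302 ≈ 18.530

18.530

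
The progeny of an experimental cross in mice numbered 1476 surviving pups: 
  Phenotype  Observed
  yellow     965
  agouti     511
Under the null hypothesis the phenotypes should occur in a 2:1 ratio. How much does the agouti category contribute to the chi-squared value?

0.734

Total ratio parts = 3. Expected numbers out of 1476:
  yellow: 1476 × 2/3 = 984
  agouti: 1476 × 1/3 = 492
Contribution of agouti: (511 − 492)² / 492 = 0.7337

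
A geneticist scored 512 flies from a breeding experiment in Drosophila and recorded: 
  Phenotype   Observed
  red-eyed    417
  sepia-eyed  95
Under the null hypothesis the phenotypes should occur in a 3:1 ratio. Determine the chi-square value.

Under the 3:1 hypothesis (Σ ratio = 4, N = 512):
  red-eyed: 512 × 3/4 = 384
  sepia-eyed: 512 × 1/4 = 128
χ² = Σ (O − E)² / E
  red-eyed: (417 − 384)² / 384 = 2.8359
  sepia-eyed: (95 − 128)² / 128 = 8.5078
χ² = 2.8359 + 8.5078 = 11.3437 ≈ 11.344

11.344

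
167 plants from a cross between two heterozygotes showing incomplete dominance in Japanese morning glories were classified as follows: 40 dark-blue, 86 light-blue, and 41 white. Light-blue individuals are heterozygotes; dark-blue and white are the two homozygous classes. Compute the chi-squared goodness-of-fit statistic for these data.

0.162

With incomplete dominance, a heterozygote × heterozygote cross gives a 1:2:1 phenotypic ratio.
Total ratio parts = 4. Expected numbers out of 167:
  dark-blue: 167 × 1/4 = 41.75
  light-blue: 167 × 2/4 = 83.5
  white: 167 × 1/4 = 41.75
χ² = Σ (O − E)² / E
  dark-blue: (40 − 41.75)² / 41.75 = 0.0734
  light-blue: (86 − 83.5)² / 83.5 = 0.0749
  white: (41 − 41.75)² / 41.75 = 0.0135
χ² = 0.0734 + 0.0749 + 0.0135 = 0.1618 ≈ 0.162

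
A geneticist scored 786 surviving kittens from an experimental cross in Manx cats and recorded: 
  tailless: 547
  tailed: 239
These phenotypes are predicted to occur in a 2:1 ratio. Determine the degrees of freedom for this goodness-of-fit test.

1

A goodness-of-fit test with 2 phenotype classes has df = 2 − 1 = 1.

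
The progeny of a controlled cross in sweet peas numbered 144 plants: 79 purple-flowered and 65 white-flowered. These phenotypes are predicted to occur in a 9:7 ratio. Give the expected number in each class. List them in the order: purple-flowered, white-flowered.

Total ratio parts = 16. Expected numbers out of 144:
  purple-flowered: 144 × 9/16 = 81
  white-flowered: 144 × 7/16 = 63

81, 63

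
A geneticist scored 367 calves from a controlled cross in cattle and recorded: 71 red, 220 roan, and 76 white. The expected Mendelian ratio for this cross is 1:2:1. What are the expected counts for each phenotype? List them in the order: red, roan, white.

Expected counts for N = 367 under a 1:2:1 ratio (total parts = 4):
  red: 367 × 1/4 = 91.75
  roan: 367 × 2/4 = 183.5
  white: 367 × 1/4 = 91.75

91.75, 183.5, 91.75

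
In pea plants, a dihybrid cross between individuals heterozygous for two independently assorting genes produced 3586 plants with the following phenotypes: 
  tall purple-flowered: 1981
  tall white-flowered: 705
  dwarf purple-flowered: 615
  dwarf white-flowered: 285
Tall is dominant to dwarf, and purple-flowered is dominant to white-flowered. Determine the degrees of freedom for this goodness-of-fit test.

A dihybrid F₂ with independent assortment and complete dominance at both loci gives a 9:3:3:1 phenotypic ratio.
A goodness-of-fit test with 4 phenotype classes has df = 4 − 1 = 3.

3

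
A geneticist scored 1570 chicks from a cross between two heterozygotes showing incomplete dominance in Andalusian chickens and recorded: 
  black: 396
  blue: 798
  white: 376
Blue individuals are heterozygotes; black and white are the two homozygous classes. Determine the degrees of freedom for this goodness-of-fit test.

2

With incomplete dominance, a heterozygote × heterozygote cross gives a 1:2:1 phenotypic ratio.
A goodness-of-fit test with 3 phenotype classes has df = 3 − 1 = 2.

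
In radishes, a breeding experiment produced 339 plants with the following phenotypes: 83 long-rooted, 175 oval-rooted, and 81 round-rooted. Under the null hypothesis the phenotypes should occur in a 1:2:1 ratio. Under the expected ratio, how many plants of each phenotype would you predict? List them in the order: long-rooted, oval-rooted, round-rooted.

The 1:2:1 ratio has 4 parts, so with N = 339 the expected counts are:
  long-rooted: 339 × 1/4 = 84.75
  oval-rooted: 339 × 2/4 = 169.5
  round-rooted: 339 × 1/4 = 84.75

84.75, 169.5, 84.75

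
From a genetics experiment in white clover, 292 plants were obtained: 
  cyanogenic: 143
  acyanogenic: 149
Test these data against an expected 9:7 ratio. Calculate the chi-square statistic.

Expected counts for N = 292 under a 9:7 ratio (total parts = 16):
  cyanogenic: 292 × 9/16 = 164.25
  acyanogenic: 292 × 7/16 = 127.75
χ² = Σ (O − E)² / E
  cyanogenic: (143 − 164.25)² / 164.25 = 2.7492
  acyanogenic: (149 − 127.75)² / 127.75 = 3.5347
χ² = 2.7492 + 3.5347 = 6.2839 ≈ 6.284

6.284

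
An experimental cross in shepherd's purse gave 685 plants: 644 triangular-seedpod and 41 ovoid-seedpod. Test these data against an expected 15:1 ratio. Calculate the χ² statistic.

The 15:1 ratio has 16 parts, so with N = 685 the expected counts are:
  triangular-seedpod: 685 × 15/16 = 642.1875
  ovoid-seedpod: 685 × 1/16 = 42.8125
χ² = Σ (O − E)² / E
  triangular-seedpod: (644 − 642.1875)² / 642.1875 = 0.0051
  ovoid-seedpod: (41 − 42.8125)² / 42.8125 = 0.0767
χ² = 0.0051 + 0.0767 = 0.0818 ≈ 0.082

0.082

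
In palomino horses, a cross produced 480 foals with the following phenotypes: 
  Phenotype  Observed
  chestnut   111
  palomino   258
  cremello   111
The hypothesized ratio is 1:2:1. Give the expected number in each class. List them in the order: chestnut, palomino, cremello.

120, 240, 120

The 1:2:1 ratio has 4 parts, so with N = 480 the expected counts are:
  chestnut: 480 × 1/4 = 120
  palomino: 480 × 2/4 = 240
  cremello: 480 × 1/4 = 120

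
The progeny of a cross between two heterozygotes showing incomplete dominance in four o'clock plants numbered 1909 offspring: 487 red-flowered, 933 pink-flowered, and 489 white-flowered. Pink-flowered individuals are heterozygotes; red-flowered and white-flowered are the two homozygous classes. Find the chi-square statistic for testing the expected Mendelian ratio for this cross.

0.973

With incomplete dominance, a heterozygote × heterozygote cross gives a 1:2:1 phenotypic ratio.
Expected counts for N = 1909 under a 1:2:1 ratio (total parts = 4):
  red-flowered: 1909 × 1/4 = 477.25
  pink-flowered: 1909 × 2/4 = 954.5
  white-flowered: 1909 × 1/4 = 477.25
χ² = Σ (O − E)² / E
  red-flowered: (487 − 477.25)² / 477.25 = 0.1992
  pink-flowered: (933 − 954.5)² / 954.5 = 0.4843
  white-flowered: (489 − 477.25)² / 477.25 = 0.2893
χ² = 0.1992 + 0.4843 + 0.2893 = 0.9728 ≈ 0.973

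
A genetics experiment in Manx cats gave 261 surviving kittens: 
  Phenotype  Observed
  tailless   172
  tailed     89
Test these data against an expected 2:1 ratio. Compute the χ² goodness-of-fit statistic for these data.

Under the 2:1 hypothesis (Σ ratio = 3, N = 261):
  tailless: 261 × 2/3 = 174
  tailed: 261 × 1/3 = 87
χ² = Σ (O − E)² / E
  tailless: (172 − 174)² / 174 = 0.0230
  tailed: (89 − 87)² / 87 = 0.0460
χ² = 0.0230 + 0.0460 = 0.069

0.069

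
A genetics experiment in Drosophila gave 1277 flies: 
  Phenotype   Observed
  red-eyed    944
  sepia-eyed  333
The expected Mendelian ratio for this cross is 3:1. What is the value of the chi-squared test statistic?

The 3:1 ratio has 4 parts, so with N = 1277 the expected counts are:
  red-eyed: 1277 × 3/4 = 957.75
  sepia-eyed: 1277 × 1/4 = 319.25
χ² = Σ (O − E)² / E
  red-eyed: (944 − 957.75)² / 957.75 = 0.1974
  sepia-eyed: (333 − 319.25)² / 319.25 = 0.5922
χ² = 0.1974 + 0.5922 = 0.7896 ≈ 0.790

0.790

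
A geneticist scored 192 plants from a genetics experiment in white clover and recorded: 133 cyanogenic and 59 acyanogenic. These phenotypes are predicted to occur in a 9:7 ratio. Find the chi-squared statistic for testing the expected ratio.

The 9:7 ratio has 16 parts, so with N = 192 the expected counts are:
  cyanogenic: 192 × 9/16 = 108
  acyanogenic: 192 × 7/16 = 84
χ² = Σ (O − E)² / E
  cyanogenic: (133 − 108)² / 108 = 5.7870
  acyanogenic: (59 − 84)² / 84 = 7.4405
χ² = 5.7870 + 7.4405 = 13.2275 ≈ 13.228

13.228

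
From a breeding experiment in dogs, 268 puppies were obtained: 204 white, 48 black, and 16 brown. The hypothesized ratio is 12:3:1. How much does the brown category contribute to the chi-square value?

Under the 12:3:1 hypothesis (Σ ratio = 16, N = 268):
  white: 268 × 12/16 = 201
  black: 268 × 3/16 = 50.25
  brown: 268 × 1/16 = 16.75
Contribution of brown: (16 − 16.75)² / 16.75 = 0.0336

0.034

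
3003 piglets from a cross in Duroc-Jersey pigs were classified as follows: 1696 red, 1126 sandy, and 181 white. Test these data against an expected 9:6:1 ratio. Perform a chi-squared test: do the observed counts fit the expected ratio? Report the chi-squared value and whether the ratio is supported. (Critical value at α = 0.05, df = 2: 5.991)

0.266; consistent

Total ratio parts = 16. Expected numbers out of 3003:
  red: 3003 × 9/16 = 1689.1875
  sandy: 3003 × 6/16 = 1126.125
  white: 3003 × 1/16 = 187.6875
χ² = Σ (O − E)² / E
  red: (1696 − 1689.1875)² / 1689.1875 = 0.0275
  sandy: (1126 − 1126.125)² / 1126.125 = 0.0000
  white: (181 − 187.6875)² / 187.6875 = 0.2383
χ² = 0.0275 + 0.0000 + 0.2383 = 0.2658 ≈ 0.266
Degrees of freedom = 3 − 1 = 2; critical value at α = 0.05 is 5.991.
Since 0.266 < 5.991, we fail to reject the null hypothesis — the data are consistent with the 9:6:1 ratio.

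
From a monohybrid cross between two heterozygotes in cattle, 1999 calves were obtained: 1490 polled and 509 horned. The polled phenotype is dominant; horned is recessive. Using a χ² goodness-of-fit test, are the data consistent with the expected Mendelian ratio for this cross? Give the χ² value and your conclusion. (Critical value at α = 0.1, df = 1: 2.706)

For a monohybrid cross between heterozygotes with complete dominance, the expected phenotypic ratio is 3:1.
Expected counts for N = 1999 under a 3:1 ratio (total parts = 4):
  polled: 1999 × 3/4 = 1499.25
  horned: 1999 × 1/4 = 499.75
χ² = Σ (O − E)² / E
  polled: (1490 − 1499.25)² / 1499.25 = 0.0571
  horned: (509 − 499.75)² / 499.75 = 0.1712
χ² = 0.0571 + 0.1712 = 0.2283 ≈ 0.228
Degrees of freedom = 2 − 1 = 1; critical value at α = 0.1 is 2.706.
Since 0.228 < 2.706, we fail to reject the null hypothesis — the data are consistent with the 3:1 ratio.

0.228; consistent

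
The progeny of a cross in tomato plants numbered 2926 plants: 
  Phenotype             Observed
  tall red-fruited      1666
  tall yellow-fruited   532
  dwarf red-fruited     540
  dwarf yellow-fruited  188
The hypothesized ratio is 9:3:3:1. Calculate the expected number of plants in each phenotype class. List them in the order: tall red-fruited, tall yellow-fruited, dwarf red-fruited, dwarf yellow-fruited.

The 9:3:3:1 ratio has 16 parts, so with N = 2926 the expected counts are:
  tall red-fruited: 2926 × 9/16 = 1645.875
  tall yellow-fruited: 2926 × 3/16 = 548.625
  dwarf red-fruited: 2926 × 3/16 = 548.625
  dwarf yellow-fruited: 2926 × 1/16 = 182.875

1645.875, 548.625, 548.625, 182.875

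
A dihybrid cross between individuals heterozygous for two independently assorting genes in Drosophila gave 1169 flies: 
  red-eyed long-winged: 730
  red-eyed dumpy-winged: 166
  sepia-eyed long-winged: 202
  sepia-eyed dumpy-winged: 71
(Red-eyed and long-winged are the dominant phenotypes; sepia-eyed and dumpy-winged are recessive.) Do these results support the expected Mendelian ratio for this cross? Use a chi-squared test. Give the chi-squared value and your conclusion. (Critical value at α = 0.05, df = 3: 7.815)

A dihybrid F₂ with independent assortment and complete dominance at both loci gives a 9:3:3:1 phenotypic ratio.
Total ratio parts = 16. Expected numbers out of 1169:
  red-eyed long-winged: 1169 × 9/16 = 657.5625
  red-eyed dumpy-winged: 1169 × 3/16 = 219.1875
  sepia-eyed long-winged: 1169 × 3/16 = 219.1875
  sepia-eyed dumpy-winged: 1169 × 1/16 = 73.0625
χ² = Σ (O − E)² / E
  red-eyed long-winged: (730 − 657.5625)² / 657.5625 = 7.9798
  red-eyed dumpy-winged: (166 − 219.1875)² / 219.1875 = 12.9063
  sepia-eyed long-winged: (202 − 219.1875)² / 219.1875 = 1.3478
  sepia-eyed dumpy-winged: (71 − 73.0625)² / 73.0625 = 0.0582
χ² = 7.9798 + 12.9063 + 1.3478 + 0.0582 = 22.2921 ≈ 22.292
Degrees of freedom = 4 − 1 = 3; critical value at α = 0.05 is 7.815.
Since 22.292 > 7.815, we reject the null hypothesis — the data do not fit the 9:3:3:1 ratio.

22.292; not consistent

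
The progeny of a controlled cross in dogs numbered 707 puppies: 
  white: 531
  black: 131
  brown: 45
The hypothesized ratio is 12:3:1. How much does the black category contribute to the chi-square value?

Expected counts for N = 707 under a 12:3:1 ratio (total parts = 16):
  white: 707 × 12/16 = 530.25
  black: 707 × 3/16 = 132.5625
  brown: 707 × 1/16 = 44.1875
Contribution of black: (131 − 132.5625)² / 132.5625 = 0.0184

0.018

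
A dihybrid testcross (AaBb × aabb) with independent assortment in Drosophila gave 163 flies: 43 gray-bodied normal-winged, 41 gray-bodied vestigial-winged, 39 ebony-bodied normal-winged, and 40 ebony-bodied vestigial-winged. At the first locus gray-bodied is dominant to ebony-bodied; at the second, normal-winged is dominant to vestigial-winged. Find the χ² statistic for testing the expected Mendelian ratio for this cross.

A dihybrid testcross with independent assortment gives a 1:1:1:1 ratio.
Under the 1:1:1:1 hypothesis (Σ ratio = 4, N = 163):
  gray-bodied normal-winged: 163 × 1/4 = 40.75
  gray-bodied vestigial-winged: 163 × 1/4 = 40.75
  ebony-bodied normal-winged: 163 × 1/4 = 40.75
  ebony-bodied vestigial-winged: 163 × 1/4 = 40.75
χ² = Σ (O − E)² / E
  gray-bodied normal-winged: (43 − 40.75)² / 40.75 = 0.1242
  gray-bodied vestigial-winged: (41 − 40.75)² / 40.75 = 0.0015
  ebony-bodied normal-winged: (39 − 40.75)² / 40.75 = 0.0752
  ebony-bodied vestigial-winged: (40 − 40.75)² / 40.75 = 0.0138
χ² = 0.1242 + 0.0015 + 0.0752 + 0.0138 = 0.2147 ≈ 0.215

0.215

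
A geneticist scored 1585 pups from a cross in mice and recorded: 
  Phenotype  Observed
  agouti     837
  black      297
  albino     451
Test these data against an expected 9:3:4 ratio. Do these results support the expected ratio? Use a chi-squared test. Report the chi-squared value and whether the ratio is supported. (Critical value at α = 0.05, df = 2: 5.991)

Expected counts for N = 1585 under a 9:3:4 ratio (total parts = 16):
  agouti: 1585 × 9/16 = 891.5625
  black: 1585 × 3/16 = 297.1875
  albino: 1585 × 4/16 = 396.25
χ² = Σ (O − E)² / E
  agouti: (837 − 891.5625)² / 891.5625 = 3.3392
  black: (297 − 297.1875)² / 297.1875 = 0.0001
  albino: (451 − 396.25)² / 396.25 = 7.5648
χ² = 3.3392 + 0.0001 + 7.5648 = 10.9041 ≈ 10.904
Degrees of freedom = 3 − 1 = 2; critical value at α = 0.05 is 5.991.
Since 10.904 > 5.991, we reject the null hypothesis — the data do not fit the 9:3:4 ratio.

10.904; not consistent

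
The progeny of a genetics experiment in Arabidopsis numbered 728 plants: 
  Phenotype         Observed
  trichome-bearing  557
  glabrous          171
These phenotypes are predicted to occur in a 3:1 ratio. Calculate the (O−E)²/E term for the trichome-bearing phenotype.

The 3:1 ratio has 4 parts, so with N = 728 the expected counts are:
  trichome-bearing: 728 × 3/4 = 546
  glabrous: 728 × 1/4 = 182
Contribution of trichome-bearing: (557 − 546)² / 546 = 0.2216

0.222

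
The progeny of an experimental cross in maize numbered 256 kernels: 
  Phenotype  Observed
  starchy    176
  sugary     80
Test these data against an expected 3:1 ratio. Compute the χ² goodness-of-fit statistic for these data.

5.333

Total ratio parts = 4. Expected numbers out of 256:
  starchy: 256 × 3/4 = 192
  sugary: 256 × 1/4 = 64
χ² = Σ (O − E)² / E
  starchy: (176 − 192)² / 192 = 1.3333
  sugary: (80 − 64)² / 64 = 4.0000
χ² = 1.3333 + 4.0000 = 5.3333 ≈ 5.333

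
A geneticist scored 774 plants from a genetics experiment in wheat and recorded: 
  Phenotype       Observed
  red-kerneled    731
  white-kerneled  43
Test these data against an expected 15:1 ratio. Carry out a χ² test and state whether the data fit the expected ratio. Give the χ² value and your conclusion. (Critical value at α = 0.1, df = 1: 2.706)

The 15:1 ratio has 16 parts, so with N = 774 the expected counts are:
  red-kerneled: 774 × 15/16 = 725.625
  white-kerneled: 774 × 1/16 = 48.375
χ² = Σ (O − E)² / E
  red-kerneled: (731 − 725.625)² / 725.625 = 0.0398
  white-kerneled: (43 − 48.375)² / 48.375 = 0.5972
χ² = 0.0398 + 0.5972 = 0.637
Degrees of freedom = 2 − 1 = 1; critical value at α = 0.1 is 2.706.
Since 0.637 < 2.706, we fail to reject the null hypothesis — the data are consistent with the 15:1 ratio.

0.637; consistent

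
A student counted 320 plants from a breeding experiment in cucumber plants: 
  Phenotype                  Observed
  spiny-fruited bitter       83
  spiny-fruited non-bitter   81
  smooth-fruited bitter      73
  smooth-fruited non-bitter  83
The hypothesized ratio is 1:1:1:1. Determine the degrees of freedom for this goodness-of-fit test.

A goodness-of-fit test with 4 phenotype classes has df = 4 − 1 = 3.

3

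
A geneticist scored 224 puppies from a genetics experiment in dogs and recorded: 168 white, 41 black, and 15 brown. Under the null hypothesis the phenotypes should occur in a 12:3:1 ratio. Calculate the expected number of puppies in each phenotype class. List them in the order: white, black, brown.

168, 42, 14

Expected counts for N = 224 under a 12:3:1 ratio (total parts = 16):
  white: 224 × 12/16 = 168
  black: 224 × 3/16 = 42
  brown: 224 × 1/16 = 14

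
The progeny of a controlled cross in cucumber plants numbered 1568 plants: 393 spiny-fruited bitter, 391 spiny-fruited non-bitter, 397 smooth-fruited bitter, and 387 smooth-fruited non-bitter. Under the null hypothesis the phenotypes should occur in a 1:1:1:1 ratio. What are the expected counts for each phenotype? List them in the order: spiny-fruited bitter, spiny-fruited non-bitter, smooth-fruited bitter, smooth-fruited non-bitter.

392, 392, 392, 392

Total ratio parts = 4. Expected numbers out of 1568:
  spiny-fruited bitter: 1568 × 1/4 = 392
  spiny-fruited non-bitter: 1568 × 1/4 = 392
  smooth-fruited bitter: 1568 × 1/4 = 392
  smooth-fruited non-bitter: 1568 × 1/4 = 392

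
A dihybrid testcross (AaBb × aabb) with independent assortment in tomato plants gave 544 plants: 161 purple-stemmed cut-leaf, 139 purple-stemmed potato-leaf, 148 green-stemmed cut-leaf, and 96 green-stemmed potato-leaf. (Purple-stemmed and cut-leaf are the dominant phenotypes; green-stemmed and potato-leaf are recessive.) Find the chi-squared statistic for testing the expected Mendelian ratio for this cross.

A dihybrid testcross with independent assortment gives a 1:1:1:1 ratio.
Under the 1:1:1:1 hypothesis (Σ ratio = 4, N = 544):
  purple-stemmed cut-leaf: 544 × 1/4 = 136
  purple-stemmed potato-leaf: 544 × 1/4 = 136
  green-stemmed cut-leaf: 544 × 1/4 = 136
  green-stemmed potato-leaf: 544 × 1/4 = 136
χ² = Σ (O − E)² / E
  purple-stemmed cut-leaf: (161 − 136)² / 136 = 4.5956
  purple-stemmed potato-leaf: (139 − 136)² / 136 = 0.0662
  green-stemmed cut-leaf: (148 − 136)² / 136 = 1.0588
  green-stemmed potato-leaf: (96 − 136)² / 136 = 11.7647
χ² = 4.5956 + 0.0662 + 1.0588 + 11.7647 = 17.4853 ≈ 17.485

17.485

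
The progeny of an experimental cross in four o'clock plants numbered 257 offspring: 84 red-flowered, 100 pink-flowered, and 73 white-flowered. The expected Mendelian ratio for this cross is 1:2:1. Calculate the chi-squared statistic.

13.584

Total ratio parts = 4. Expected numbers out of 257:
  red-flowered: 257 × 1/4 = 64.25
  pink-flowered: 257 × 2/4 = 128.5
  white-flowered: 257 × 1/4 = 64.25
χ² = Σ (O − E)² / E
  red-flowered: (84 − 64.25)² / 64.25 = 6.0710
  pink-flowered: (100 − 128.5)² / 128.5 = 6.3210
  white-flowered: (73 − 64.25)² / 64.25 = 1.1916
χ² = 6.0710 + 6.3210 + 1.1916 = 13.5836 ≈ 13.584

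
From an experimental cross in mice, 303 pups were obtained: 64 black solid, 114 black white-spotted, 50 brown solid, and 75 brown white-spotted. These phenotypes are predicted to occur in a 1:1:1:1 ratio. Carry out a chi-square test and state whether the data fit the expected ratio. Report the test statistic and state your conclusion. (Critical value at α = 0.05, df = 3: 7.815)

29.898; not consistent

Total ratio parts = 4. Expected numbers out of 303:
  black solid: 303 × 1/4 = 75.75
  black white-spotted: 303 × 1/4 = 75.75
  brown solid: 303 × 1/4 = 75.75
  brown white-spotted: 303 × 1/4 = 75.75
χ² = Σ (O − E)² / E
  black solid: (64 − 75.75)² / 75.75 = 1.8226
  black white-spotted: (114 − 75.75)² / 75.75 = 19.3144
  brown solid: (50 − 75.75)² / 75.75 = 8.7533
  brown white-spotted: (75 − 75.75)² / 75.75 = 0.0074
χ² = 1.8226 + 19.3144 + 8.7533 + 0.0074 = 29.8977 ≈ 29.898
Degrees of freedom = 4 − 1 = 3; critical value at α = 0.05 is 7.815.
Since 29.898 > 7.815, we reject the null hypothesis — the data do not fit the 1:1:1:1 ratio.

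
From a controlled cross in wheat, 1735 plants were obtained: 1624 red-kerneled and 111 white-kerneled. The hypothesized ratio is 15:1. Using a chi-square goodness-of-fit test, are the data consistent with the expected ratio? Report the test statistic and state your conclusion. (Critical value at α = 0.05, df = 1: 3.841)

0.065; consistent

Under the 15:1 hypothesis (Σ ratio = 16, N = 1735):
  red-kerneled: 1735 × 15/16 = 1626.5625
  white-kerneled: 1735 × 1/16 = 108.4375
χ² = Σ (O − E)² / E
  red-kerneled: (1624 − 1626.5625)² / 1626.5625 = 0.0040
  white-kerneled: (111 − 108.4375)² / 108.4375 = 0.0606
χ² = 0.0040 + 0.0606 = 0.0646 ≈ 0.065
Degrees of freedom = 2 − 1 = 1; critical value at α = 0.05 is 3.841.
Since 0.065 < 3.841, we fail to reject the null hypothesis — the data are consistent with the 15:1 ratio.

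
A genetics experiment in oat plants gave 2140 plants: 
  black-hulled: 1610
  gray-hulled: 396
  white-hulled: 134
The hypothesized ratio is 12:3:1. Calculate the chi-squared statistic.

0.085

Under the 12:3:1 hypothesis (Σ ratio = 16, N = 2140):
  black-hulled: 2140 × 12/16 = 1605
  gray-hulled: 2140 × 3/16 = 401.25
  white-hulled: 2140 × 1/16 = 133.75
χ² = Σ (O − E)² / E
  black-hulled: (1610 − 1605)² / 1605 = 0.0156
  gray-hulled: (396 − 401.25)² / 401.25 = 0.0687
  white-hulled: (134 − 133.75)² / 133.75 = 0.0005
χ² = 0.0156 + 0.0687 + 0.0005 = 0.0848 ≈ 0.085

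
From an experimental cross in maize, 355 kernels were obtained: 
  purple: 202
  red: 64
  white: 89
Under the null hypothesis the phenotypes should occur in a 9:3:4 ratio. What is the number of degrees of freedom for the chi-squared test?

2

A goodness-of-fit test with 3 phenotype classes has df = 3 − 1 = 2.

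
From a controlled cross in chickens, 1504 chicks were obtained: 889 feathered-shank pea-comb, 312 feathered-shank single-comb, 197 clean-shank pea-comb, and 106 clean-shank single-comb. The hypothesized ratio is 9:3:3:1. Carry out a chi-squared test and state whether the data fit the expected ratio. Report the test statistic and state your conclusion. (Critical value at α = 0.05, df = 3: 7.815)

The 9:3:3:1 ratio has 16 parts, so with N = 1504 the expected counts are:
  feathered-shank pea-comb: 1504 × 9/16 = 846
  feathered-shank single-comb: 1504 × 3/16 = 282
  clean-shank pea-comb: 1504 × 3/16 = 282
  clean-shank single-comb: 1504 × 1/16 = 94
χ² = Σ (O − E)² / E
  feathered-shank pea-comb: (889 − 846)² / 846 = 2.1856
  feathered-shank single-comb: (312 − 282)² / 282 = 3.1915
  clean-shank pea-comb: (197 − 282)² / 282 = 25.6206
  clean-shank single-comb: (106 − 94)² / 94 = 1.5319
χ² = 2.1856 + 3.1915 + 25.6206 + 1.5319 = 32.5296 ≈ 32.530
Degrees of freedom = 4 − 1 = 3; critical value at α = 0.05 is 7.815.
Since 32.530 > 7.815, we reject the null hypothesis — the data do not fit the 9:3:3:1 ratio.

32.530; not consistent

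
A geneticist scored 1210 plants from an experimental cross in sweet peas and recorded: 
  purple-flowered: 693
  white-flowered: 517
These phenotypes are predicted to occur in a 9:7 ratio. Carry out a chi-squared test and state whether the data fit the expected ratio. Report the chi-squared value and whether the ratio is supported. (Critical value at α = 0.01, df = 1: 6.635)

0.514; consistent

Expected counts for N = 1210 under a 9:7 ratio (total parts = 16):
  purple-flowered: 1210 × 9/16 = 680.625
  white-flowered: 1210 × 7/16 = 529.375
χ² = Σ (O − E)² / E
  purple-flowered: (693 − 680.625)² / 680.625 = 0.2250
  white-flowered: (517 − 529.375)² / 529.375 = 0.2893
χ² = 0.2250 + 0.2893 = 0.5143 ≈ 0.514
Degrees of freedom = 2 − 1 = 1; critical value at α = 0.01 is 6.635.
Since 0.514 < 6.635, we fail to reject the null hypothesis — the data are consistent with the 9:7 ratio.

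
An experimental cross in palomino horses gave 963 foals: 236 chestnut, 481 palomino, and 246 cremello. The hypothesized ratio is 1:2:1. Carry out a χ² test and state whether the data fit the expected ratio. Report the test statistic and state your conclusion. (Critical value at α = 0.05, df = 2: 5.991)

Expected counts for N = 963 under a 1:2:1 ratio (total parts = 4):
  chestnut: 963 × 1/4 = 240.75
  palomino: 963 × 2/4 = 481.5
  cremello: 963 × 1/4 = 240.75
χ² = Σ (O − E)² / E
  chestnut: (236 − 240.75)² / 240.75 = 0.0937
  palomino: (481 − 481.5)² / 481.5 = 0.0005
  cremello: (246 − 240.75)² / 240.75 = 0.1145
χ² = 0.0937 + 0.0005 + 0.1145 = 0.2087 ≈ 0.209
Degrees of freedom = 3 − 1 = 2; critical value at α = 0.05 is 5.991.
Since 0.209 < 5.991, we fail to reject the null hypothesis — the data are consistent with the 1:2:1 ratio.

0.209; consistent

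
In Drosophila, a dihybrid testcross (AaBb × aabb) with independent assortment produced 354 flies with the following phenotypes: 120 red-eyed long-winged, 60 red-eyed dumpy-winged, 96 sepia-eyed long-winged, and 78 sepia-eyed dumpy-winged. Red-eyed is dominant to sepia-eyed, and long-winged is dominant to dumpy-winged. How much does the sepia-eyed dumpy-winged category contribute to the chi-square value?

1.246

A dihybrid testcross with independent assortment gives a 1:1:1:1 ratio.
Under the 1:1:1:1 hypothesis (Σ ratio = 4, N = 354):
  red-eyed long-winged: 354 × 1/4 = 88.5
  red-eyed dumpy-winged: 354 × 1/4 = 88.5
  sepia-eyed long-winged: 354 × 1/4 = 88.5
  sepia-eyed dumpy-winged: 354 × 1/4 = 88.5
Contribution of sepia-eyed dumpy-winged: (78 − 88.5)² / 88.5 = 1.2458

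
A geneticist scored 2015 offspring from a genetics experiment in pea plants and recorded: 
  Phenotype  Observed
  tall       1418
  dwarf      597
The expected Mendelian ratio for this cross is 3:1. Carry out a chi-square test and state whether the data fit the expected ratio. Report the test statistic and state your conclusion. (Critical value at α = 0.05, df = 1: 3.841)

The 3:1 ratio has 4 parts, so with N = 2015 the expected counts are:
  tall: 2015 × 3/4 = 1511.25
  dwarf: 2015 × 1/4 = 503.75
χ² = Σ (O − E)² / E
  tall: (1418 − 1511.25)² / 1511.25 = 5.7539
  dwarf: (597 − 503.75)² / 503.75 = 17.2617
χ² = 5.7539 + 17.2617 = 23.0156 ≈ 23.016
Degrees of freedom = 2 − 1 = 1; critical value at α = 0.05 is 3.841.
Since 23.016 > 3.841, we reject the null hypothesis — the data do not fit the 3:1 ratio.

23.016; not consistent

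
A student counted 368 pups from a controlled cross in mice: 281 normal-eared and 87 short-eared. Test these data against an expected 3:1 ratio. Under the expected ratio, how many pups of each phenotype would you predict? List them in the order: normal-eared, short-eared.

276, 92

Under the 3:1 hypothesis (Σ ratio = 4, N = 368):
  normal-eared: 368 × 3/4 = 276
  short-eared: 368 × 1/4 = 92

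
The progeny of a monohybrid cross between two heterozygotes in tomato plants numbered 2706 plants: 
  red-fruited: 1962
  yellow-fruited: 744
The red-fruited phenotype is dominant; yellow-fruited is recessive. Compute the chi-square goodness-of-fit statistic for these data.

8.980

For a monohybrid cross between heterozygotes with complete dominance, the expected phenotypic ratio is 3:1.
Total ratio parts = 4. Expected numbers out of 2706:
  red-fruited: 2706 × 3/4 = 2029.5
  yellow-fruited: 2706 × 1/4 = 676.5
χ² = Σ (O − E)² / E
  red-fruited: (1962 − 2029.5)² / 2029.5 = 2.2450
  yellow-fruited: (744 − 676.5)² / 676.5 = 6.7350
χ² = 2.2450 + 6.7350 = 8.980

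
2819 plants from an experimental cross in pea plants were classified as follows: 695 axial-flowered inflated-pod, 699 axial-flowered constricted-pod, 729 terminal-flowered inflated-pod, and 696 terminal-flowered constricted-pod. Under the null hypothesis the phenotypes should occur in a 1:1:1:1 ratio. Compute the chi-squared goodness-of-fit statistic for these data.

The 1:1:1:1 ratio has 4 parts, so with N = 2819 the expected counts are:
  axial-flowered inflated-pod: 2819 × 1/4 = 704.75
  axial-flowered constricted-pod: 2819 × 1/4 = 704.75
  terminal-flowered inflated-pod: 2819 × 1/4 = 704.75
  terminal-flowered constricted-pod: 2819 × 1/4 = 704.75
χ² = Σ (O − E)² / E
  axial-flowered inflated-pod: (695 − 704.75)² / 704.75 = 0.1349
  axial-flowered constricted-pod: (699 − 704.75)² / 704.75 = 0.0469
  terminal-flowered inflated-pod: (729 − 704.75)² / 704.75 = 0.8344
  terminal-flowered constricted-pod: (696 − 704.75)² / 704.75 = 0.1086
χ² = 0.1349 + 0.0469 + 0.8344 + 0.1086 = 1.1248 ≈ 1.125

1.125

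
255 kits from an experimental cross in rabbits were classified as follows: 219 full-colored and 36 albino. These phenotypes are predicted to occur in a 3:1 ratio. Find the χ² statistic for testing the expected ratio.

16.106

Under the 3:1 hypothesis (Σ ratio = 4, N = 255):
  full-colored: 255 × 3/4 = 191.25
  albino: 255 × 1/4 = 63.75
χ² = Σ (O − E)² / E
  full-colored: (219 − 191.25)² / 191.25 = 4.0265
  albino: (36 − 63.75)² / 63.75 = 12.0794
χ² = 4.0265 + 12.0794 = 16.1059 ≈ 16.106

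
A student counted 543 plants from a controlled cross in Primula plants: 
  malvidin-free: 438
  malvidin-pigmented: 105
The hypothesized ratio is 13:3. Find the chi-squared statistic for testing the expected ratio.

0.123

Expected counts for N = 543 under a 13:3 ratio (total parts = 16):
  malvidin-free: 543 × 13/16 = 441.1875
  malvidin-pigmented: 543 × 3/16 = 101.8125
χ² = Σ (O − E)² / E
  malvidin-free: (438 − 441.1875)² / 441.1875 = 0.0230
  malvidin-pigmented: (105 − 101.8125)² / 101.8125 = 0.0998
χ² = 0.0230 + 0.0998 = 0.1228 ≈ 0.123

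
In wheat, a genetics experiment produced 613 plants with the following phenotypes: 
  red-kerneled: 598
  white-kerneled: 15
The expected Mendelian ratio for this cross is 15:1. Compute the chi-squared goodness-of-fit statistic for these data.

15.131

Expected counts for N = 613 under a 15:1 ratio (total parts = 16):
  red-kerneled: 613 × 15/16 = 574.6875
  white-kerneled: 613 × 1/16 = 38.3125
χ² = Σ (O − E)² / E
  red-kerneled: (598 − 574.6875)² / 574.6875 = 0.9457
  white-kerneled: (15 − 38.3125)² / 38.3125 = 14.1853
χ² = 0.9457 + 14.1853 = 15.131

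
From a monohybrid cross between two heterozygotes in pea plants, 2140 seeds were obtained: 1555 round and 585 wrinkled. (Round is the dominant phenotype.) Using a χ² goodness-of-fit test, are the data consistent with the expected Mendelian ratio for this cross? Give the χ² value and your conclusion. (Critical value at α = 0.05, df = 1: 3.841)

6.231; not consistent

For a monohybrid cross between heterozygotes with complete dominance, the expected phenotypic ratio is 3:1.
Under the 3:1 hypothesis (Σ ratio = 4, N = 2140):
  round: 2140 × 3/4 = 1605
  wrinkled: 2140 × 1/4 = 535
χ² = Σ (O − E)² / E
  round: (1555 − 1605)² / 1605 = 1.5576
  wrinkled: (585 − 535)² / 535 = 4.6729
χ² = 1.5576 + 4.6729 = 6.2305 ≈ 6.231
Degrees of freedom = 2 − 1 = 1; critical value at α = 0.05 is 3.841.
Since 6.231 > 3.841, we reject the null hypothesis — the data do not fit the 3:1 ratio.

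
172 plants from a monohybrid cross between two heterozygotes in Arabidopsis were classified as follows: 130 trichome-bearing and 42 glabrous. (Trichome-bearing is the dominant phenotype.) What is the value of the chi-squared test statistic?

For a monohybrid cross between heterozygotes with complete dominance, the expected phenotypic ratio is 3:1.
Under the 3:1 hypothesis (Σ ratio = 4, N = 172):
  trichome-bearing: 172 × 3/4 = 129
  glabrous: 172 × 1/4 = 43
χ² = Σ (O − E)² / E
  trichome-bearing: (130 − 129)² / 129 = 0.0078
  glabrous: (42 − 43)² / 43 = 0.0233
χ² = 0.0078 + 0.0233 = 0.0311 ≈ 0.031

0.031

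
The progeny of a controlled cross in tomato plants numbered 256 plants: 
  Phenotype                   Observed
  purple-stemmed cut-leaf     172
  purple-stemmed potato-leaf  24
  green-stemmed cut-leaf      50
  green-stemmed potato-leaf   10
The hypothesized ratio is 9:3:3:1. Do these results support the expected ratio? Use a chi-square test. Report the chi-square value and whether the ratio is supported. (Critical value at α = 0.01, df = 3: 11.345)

19.778; not consistent

Total ratio parts = 16. Expected numbers out of 256:
  purple-stemmed cut-leaf: 256 × 9/16 = 144
  purple-stemmed potato-leaf: 256 × 3/16 = 48
  green-stemmed cut-leaf: 256 × 3/16 = 48
  green-stemmed potato-leaf: 256 × 1/16 = 16
χ² = Σ (O − E)² / E
  purple-stemmed cut-leaf: (172 − 144)² / 144 = 5.4444
  purple-stemmed potato-leaf: (24 − 48)² / 48 = 12.0000
  green-stemmed cut-leaf: (50 − 48)² / 48 = 0.0833
  green-stemmed potato-leaf: (10 − 16)² / 16 = 2.2500
χ² = 5.4444 + 12.0000 + 0.0833 + 2.2500 = 19.7777 ≈ 19.778
Degrees of freedom = 4 − 1 = 3; critical value at α = 0.01 is 11.345.
Since 19.778 > 11.345, we reject the null hypothesis — the data do not fit the 9:3:3:1 ratio.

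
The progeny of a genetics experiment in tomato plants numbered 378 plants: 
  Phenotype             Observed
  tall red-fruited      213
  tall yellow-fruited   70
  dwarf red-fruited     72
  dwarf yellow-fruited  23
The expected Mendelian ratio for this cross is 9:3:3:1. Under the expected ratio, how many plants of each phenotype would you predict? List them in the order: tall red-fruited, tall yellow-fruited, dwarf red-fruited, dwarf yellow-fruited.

Expected counts for N = 378 under a 9:3:3:1 ratio (total parts = 16):
  tall red-fruited: 378 × 9/16 = 212.625
  tall yellow-fruited: 378 × 3/16 = 70.875
  dwarf red-fruited: 378 × 3/16 = 70.875
  dwarf yellow-fruited: 378 × 1/16 = 23.625

212.625, 70.875, 70.875, 23.625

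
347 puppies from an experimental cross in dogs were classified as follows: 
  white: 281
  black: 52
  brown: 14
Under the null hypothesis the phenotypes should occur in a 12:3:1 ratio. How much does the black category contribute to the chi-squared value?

2.623

Total ratio parts = 16. Expected numbers out of 347:
  white: 347 × 12/16 = 260.25
  black: 347 × 3/16 = 65.0625
  brown: 347 × 1/16 = 21.6875
Contribution of black: (52 − 65.0625)² / 65.0625 = 2.6225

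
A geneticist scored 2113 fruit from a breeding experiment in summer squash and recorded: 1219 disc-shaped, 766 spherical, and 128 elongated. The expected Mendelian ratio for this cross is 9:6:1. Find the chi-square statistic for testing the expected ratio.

1.782

The 9:6:1 ratio has 16 parts, so with N = 2113 the expected counts are:
  disc-shaped: 2113 × 9/16 = 1188.5625
  spherical: 2113 × 6/16 = 792.375
  elongated: 2113 × 1/16 = 132.0625
χ² = Σ (O − E)² / E
  disc-shaped: (1219 − 1188.5625)² / 1188.5625 = 0.7795
  spherical: (766 − 792.375)² / 792.375 = 0.8779
  elongated: (128 − 132.0625)² / 132.0625 = 0.1250
χ² = 0.7795 + 0.8779 + 0.1250 = 1.7824 ≈ 1.782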